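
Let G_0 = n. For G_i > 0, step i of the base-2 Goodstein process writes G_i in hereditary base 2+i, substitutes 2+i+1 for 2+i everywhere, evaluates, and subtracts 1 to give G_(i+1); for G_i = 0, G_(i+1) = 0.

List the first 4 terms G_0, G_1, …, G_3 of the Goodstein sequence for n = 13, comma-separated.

13, 108, 1279, 16092

13 —HB2→ 2^(2 + 1) + 2^2 + 1 —bump→ 3^(3 + 1) + 3^3 + 1 = 109 —(−1)→ 108
108 —HB3→ 3^(3 + 1) + 3^3 —bump→ 4^(4 + 1) + 4^4 = 1280 —(−1)→ 1279
1279 —HB4→ 4^(4 + 1) + 3·4^3 + 3·4^2 + 3·4 + 3 —bump→ 5^(5 + 1) + 3·5^3 + 3·5^2 + 3·5 + 3 = 16093 —(−1)→ 16092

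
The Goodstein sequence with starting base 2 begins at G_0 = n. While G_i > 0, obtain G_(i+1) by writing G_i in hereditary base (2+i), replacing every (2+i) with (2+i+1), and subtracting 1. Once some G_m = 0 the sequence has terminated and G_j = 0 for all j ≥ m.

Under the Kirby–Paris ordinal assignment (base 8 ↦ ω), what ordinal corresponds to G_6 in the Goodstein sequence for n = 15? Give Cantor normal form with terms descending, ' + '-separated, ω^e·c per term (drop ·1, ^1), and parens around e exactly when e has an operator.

[0] 15 ≡ 2^(2 + 1) + 2^2 + 2 + 1 (base 2). Lift 3: 112. −1: 111.
[1] 111 ≡ 3^(3 + 1) + 3^3 + 3 (base 3). Lift 4: 1284. −1: 1283.
[2] 1283 ≡ 4^(4 + 1) + 4^4 + 3 (base 4). Lift 5: 18753. −1: 18752.
[3] 18752 ≡ 5^(5 + 1) + 5^5 + 2 (base 5). Lift 6: 326594. −1: 326593.
[4] 326593 ≡ 6^(6 + 1) + 6^6 + 1 (base 6). Lift 7: 6588345. −1: 6588344.
[5] 6588344 ≡ 7^(7 + 1) + 7^7 (base 7). Lift 8: 150994944. −1: 150994943.
[6] 150994943 ≡ 8^(8 + 1) + 7·8^7 + 7·8^6 + 7·8^5 + 7·8^4 + 7·8^3 + 7·8^2 + 7·8 + 7 (base 8). Lift 9: 3524450281. −1: 3524450280.

ω^(ω + 1) + ω^7·7 + ω^6·7 + ω^5·7 + ω^4·7 + ω^3·7 + ω^2·7 + ω·7 + 7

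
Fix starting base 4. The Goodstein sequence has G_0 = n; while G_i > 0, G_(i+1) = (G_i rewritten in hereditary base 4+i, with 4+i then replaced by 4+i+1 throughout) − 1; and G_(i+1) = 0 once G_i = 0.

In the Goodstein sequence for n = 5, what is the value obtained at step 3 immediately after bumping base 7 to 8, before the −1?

(0) 5|_4 = 4 + 1 ↦ 5 + 1|_5 = 6 ⇒ 5
(1) 5|_5 = 5 ↦ 6|_6 = 6 ⇒ 5
(2) 5|_6 = 5 ↦ 5|_7 = 5 ⇒ 4
(3) 4|_7 = 4 ↦ 4|_8 = 4 ⇒ 3

4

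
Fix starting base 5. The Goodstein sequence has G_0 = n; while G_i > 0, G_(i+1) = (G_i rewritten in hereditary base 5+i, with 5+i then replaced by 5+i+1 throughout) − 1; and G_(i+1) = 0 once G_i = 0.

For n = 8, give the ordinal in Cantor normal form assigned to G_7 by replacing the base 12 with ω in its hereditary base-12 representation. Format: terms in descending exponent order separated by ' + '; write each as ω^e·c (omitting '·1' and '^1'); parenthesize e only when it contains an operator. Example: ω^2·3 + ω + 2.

G_0=8  [base 5] 5 + 3  →[5↦6]→  6 + 3 = 9  −1 ⇒ G_1=8
G_1=8  [base 6] 6 + 2  →[6↦7]→  7 + 2 = 9  −1 ⇒ G_2=8
G_2=8  [base 7] 7 + 1  →[7↦8]→  8 + 1 = 9  −1 ⇒ G_3=8
G_3=8  [base 8] 8  →[8↦9]→  9 = 9  −1 ⇒ G_4=8
G_4=8  [base 9] 8  →[9↦10]→  8 = 8  −1 ⇒ G_5=7
G_5=7  [base 10] 7  →[10↦11]→  7 = 7  −1 ⇒ G_6=6
G_6=6  [base 11] 6  →[11↦12]→  6 = 6  −1 ⇒ G_7=5
G_7=5  [base 12] 5  →[12↦13]→  5 = 5  −1 ⇒ G_8=4

5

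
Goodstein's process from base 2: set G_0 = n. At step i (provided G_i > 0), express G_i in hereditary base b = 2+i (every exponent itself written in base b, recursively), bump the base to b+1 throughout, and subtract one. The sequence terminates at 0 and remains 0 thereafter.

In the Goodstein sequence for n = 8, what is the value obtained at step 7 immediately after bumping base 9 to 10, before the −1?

20000000212

base 2: 8 = 2^(2 + 1); at 3: 3^(3 + 1) = 81; next = 80
base 3: 80 = 2·3^3 + 2·3^2 + 2·3 + 2; at 4: 2·4^4 + 2·4^2 + 2·4 + 2 = 554; next = 553
base 4: 553 = 2·4^4 + 2·4^2 + 2·4 + 1; at 5: 2·5^5 + 2·5^2 + 2·5 + 1 = 6311; next = 6310
base 5: 6310 = 2·5^5 + 2·5^2 + 2·5; at 6: 2·6^6 + 2·6^2 + 2·6 = 93396; next = 93395
base 6: 93395 = 2·6^6 + 2·6^2 + 6 + 5; at 7: 2·7^7 + 2·7^2 + 7 + 5 = 1647196; next = 1647195
base 7: 1647195 = 2·7^7 + 2·7^2 + 7 + 4; at 8: 2·8^8 + 2·8^2 + 8 + 4 = 33554572; next = 33554571
base 8: 33554571 = 2·8^8 + 2·8^2 + 8 + 3; at 9: 2·9^9 + 2·9^2 + 9 + 3 = 774841152; next = 774841151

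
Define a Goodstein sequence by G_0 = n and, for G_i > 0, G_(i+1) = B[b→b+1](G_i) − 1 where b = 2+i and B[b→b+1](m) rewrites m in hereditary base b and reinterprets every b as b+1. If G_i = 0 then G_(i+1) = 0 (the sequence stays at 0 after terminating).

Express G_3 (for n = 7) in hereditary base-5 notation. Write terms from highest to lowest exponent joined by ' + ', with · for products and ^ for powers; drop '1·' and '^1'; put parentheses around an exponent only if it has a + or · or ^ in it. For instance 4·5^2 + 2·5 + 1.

5^5 + 2

step 0: 7 = 2^2 + 2 + 1; sub 3 for 2: 3^3 + 3 + 1; = 31; G_1 = 31−1 = 30
step 1: 30 = 3^3 + 3; sub 4 for 3: 4^4 + 4; = 260; G_2 = 260−1 = 259
step 2: 259 = 4^4 + 3; sub 5 for 4: 5^5 + 3; = 3128; G_3 = 3128−1 = 3127
step 3: 3127 = 5^5 + 2; sub 6 for 5: 6^6 + 2; = 46658; G_4 = 46658−1 = 46657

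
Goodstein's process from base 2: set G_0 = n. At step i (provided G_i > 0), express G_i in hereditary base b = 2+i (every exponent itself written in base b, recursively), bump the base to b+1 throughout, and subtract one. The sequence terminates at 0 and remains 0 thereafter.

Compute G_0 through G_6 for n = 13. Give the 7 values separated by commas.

[0] 13 ≡ 2^(2 + 1) + 2^2 + 1 (base 2). Lift 3: 109. −1: 108.
[1] 108 ≡ 3^(3 + 1) + 3^3 (base 3). Lift 4: 1280. −1: 1279.
[2] 1279 ≡ 4^(4 + 1) + 3·4^3 + 3·4^2 + 3·4 + 3 (base 4). Lift 5: 16093. −1: 16092.
[3] 16092 ≡ 5^(5 + 1) + 3·5^3 + 3·5^2 + 3·5 + 2 (base 5). Lift 6: 280712. −1: 280711.
[4] 280711 ≡ 6^(6 + 1) + 3·6^3 + 3·6^2 + 3·6 + 1 (base 6). Lift 7: 5765999. −1: 5765998.
[5] 5765998 ≡ 7^(7 + 1) + 3·7^3 + 3·7^2 + 3·7 (base 7). Lift 8: 134219480. −1: 134219479.

13, 108, 1279, 16092, 280711, 5765998, 134219479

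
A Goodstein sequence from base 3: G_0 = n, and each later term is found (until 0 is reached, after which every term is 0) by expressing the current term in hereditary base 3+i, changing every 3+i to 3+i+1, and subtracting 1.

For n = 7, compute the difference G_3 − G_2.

7 —HB3→ 2·3 + 1 —bump→ 2·4 + 1 = 9 —(−1)→ 8
8 —HB4→ 2·4 —bump→ 2·5 = 10 —(−1)→ 9
9 —HB5→ 5 + 4 —bump→ 6 + 4 = 10 —(−1)→ 9

0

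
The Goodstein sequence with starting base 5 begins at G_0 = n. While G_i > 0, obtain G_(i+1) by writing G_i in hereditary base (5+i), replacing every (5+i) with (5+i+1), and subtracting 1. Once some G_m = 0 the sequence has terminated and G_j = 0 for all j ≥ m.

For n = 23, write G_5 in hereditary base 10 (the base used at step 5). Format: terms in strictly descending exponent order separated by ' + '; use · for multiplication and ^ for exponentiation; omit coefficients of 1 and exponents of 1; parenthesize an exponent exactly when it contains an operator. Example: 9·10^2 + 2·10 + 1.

3·10 + 7

G_0 = 23. HB_5(23) = 4·5 + 3. Bump = 27. G_1 = 26.
G_1 = 26. HB_6(26) = 4·6 + 2. Bump = 30. G_2 = 29.
G_2 = 29. HB_7(29) = 4·7 + 1. Bump = 33. G_3 = 32.
G_3 = 32. HB_8(32) = 4·8. Bump = 36. G_4 = 35.
G_4 = 35. HB_9(35) = 3·9 + 8. Bump = 38. G_5 = 37.
G_5 = 37. HB_10(37) = 3·10 + 7. Bump = 40. G_6 = 39.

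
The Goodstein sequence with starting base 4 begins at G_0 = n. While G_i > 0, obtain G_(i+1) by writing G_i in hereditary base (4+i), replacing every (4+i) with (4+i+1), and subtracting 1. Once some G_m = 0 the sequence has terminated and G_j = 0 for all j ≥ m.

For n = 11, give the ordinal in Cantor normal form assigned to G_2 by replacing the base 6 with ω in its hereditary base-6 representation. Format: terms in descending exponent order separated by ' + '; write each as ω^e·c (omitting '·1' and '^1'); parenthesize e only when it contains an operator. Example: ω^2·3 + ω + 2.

step 0: 11 = 2·4 + 3; sub 5 for 4: 2·5 + 3; = 13; G_1 = 13−1 = 12
step 1: 12 = 2·5 + 2; sub 6 for 5: 2·6 + 2; = 14; G_2 = 14−1 = 13

ω·2 + 1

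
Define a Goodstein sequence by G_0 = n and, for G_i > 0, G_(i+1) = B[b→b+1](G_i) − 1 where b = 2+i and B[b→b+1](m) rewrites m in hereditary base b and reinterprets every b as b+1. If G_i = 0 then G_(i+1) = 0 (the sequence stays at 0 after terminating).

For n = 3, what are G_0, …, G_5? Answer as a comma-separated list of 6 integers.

3, 3, 3, 2, 1, 0

G_0 = 3. HB_2(3) = 2 + 1. Bump = 4. G_1 = 3.
G_1 = 3. HB_3(3) = 3. Bump = 4. G_2 = 3.
G_2 = 3. HB_4(3) = 3. Bump = 3. G_3 = 2.
G_3 = 2. HB_5(2) = 2. Bump = 2. G_4 = 1.
G_4 = 1. HB_6(1) = 1. Bump = 1. G_5 = 0.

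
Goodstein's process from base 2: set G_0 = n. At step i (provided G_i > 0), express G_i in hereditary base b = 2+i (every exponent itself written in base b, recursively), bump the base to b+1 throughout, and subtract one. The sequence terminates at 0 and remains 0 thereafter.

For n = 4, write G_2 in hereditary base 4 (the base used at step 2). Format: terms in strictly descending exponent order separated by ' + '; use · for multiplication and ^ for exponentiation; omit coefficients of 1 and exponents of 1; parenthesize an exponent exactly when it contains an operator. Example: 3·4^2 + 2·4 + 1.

2·4^2 + 2·4 + 1

i=0: 4 = 2^2 (b=2); 2→3: 3^3 = 27; 27−1 = 26
i=1: 26 = 2·3^2 + 2·3 + 2 (b=3); 3→4: 2·4^2 + 2·4 + 2 = 42; 42−1 = 41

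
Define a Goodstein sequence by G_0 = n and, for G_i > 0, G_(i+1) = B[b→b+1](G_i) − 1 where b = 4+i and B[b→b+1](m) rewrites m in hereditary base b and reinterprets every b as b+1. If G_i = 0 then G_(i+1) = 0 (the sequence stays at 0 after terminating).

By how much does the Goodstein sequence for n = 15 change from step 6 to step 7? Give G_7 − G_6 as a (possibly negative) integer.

1

base 4: 15 = 3·4 + 3; at 5: 3·5 + 3 = 18; next = 17
base 5: 17 = 3·5 + 2; at 6: 3·6 + 2 = 20; next = 19
base 6: 19 = 3·6 + 1; at 7: 3·7 + 1 = 22; next = 21
base 7: 21 = 3·7; at 8: 3·8 = 24; next = 23
base 8: 23 = 2·8 + 7; at 9: 2·9 + 7 = 25; next = 24
base 9: 24 = 2·9 + 6; at 10: 2·10 + 6 = 26; next = 25
base 10: 25 = 2·10 + 5; at 11: 2·11 + 5 = 27; next = 26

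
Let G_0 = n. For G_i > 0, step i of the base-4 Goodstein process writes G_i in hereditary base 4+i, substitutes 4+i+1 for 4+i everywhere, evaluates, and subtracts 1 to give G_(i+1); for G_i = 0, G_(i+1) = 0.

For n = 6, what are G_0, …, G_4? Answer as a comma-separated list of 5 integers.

6, 6, 6, 6, 5

G_0=6  [base 4] 4 + 2  →[4↦5]→  5 + 2 = 7  −1 ⇒ G_1=6
G_1=6  [base 5] 5 + 1  →[5↦6]→  6 + 1 = 7  −1 ⇒ G_2=6
G_2=6  [base 6] 6  →[6↦7]→  7 = 7  −1 ⇒ G_3=6
G_3=6  [base 7] 6  →[7↦8]→  6 = 6  −1 ⇒ G_4=5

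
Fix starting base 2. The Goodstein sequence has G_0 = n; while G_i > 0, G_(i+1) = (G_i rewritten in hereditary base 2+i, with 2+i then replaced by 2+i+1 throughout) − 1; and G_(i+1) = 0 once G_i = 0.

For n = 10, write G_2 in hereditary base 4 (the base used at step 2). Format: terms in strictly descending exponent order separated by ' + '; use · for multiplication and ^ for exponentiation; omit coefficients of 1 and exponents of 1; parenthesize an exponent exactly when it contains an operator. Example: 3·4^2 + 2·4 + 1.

4^(4 + 1) + 1

(0) 10|_2 = 2^(2 + 1) + 2 ↦ 3^(3 + 1) + 3|_3 = 84 ⇒ 83
(1) 83|_3 = 3^(3 + 1) + 2 ↦ 4^(4 + 1) + 2|_4 = 1026 ⇒ 1025
(2) 1025|_4 = 4^(4 + 1) + 1 ↦ 5^(5 + 1) + 1|_5 = 15626 ⇒ 15625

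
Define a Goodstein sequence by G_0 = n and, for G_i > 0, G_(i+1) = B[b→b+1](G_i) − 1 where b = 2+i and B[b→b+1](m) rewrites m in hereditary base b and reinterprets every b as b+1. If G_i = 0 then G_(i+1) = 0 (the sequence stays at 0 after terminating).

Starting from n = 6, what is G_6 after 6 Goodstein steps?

187243

base 2: 6 = 2^2 + 2; at 3: 3^3 + 3 = 30; next = 29
base 3: 29 = 3^3 + 2; at 4: 4^4 + 2 = 258; next = 257
base 4: 257 = 4^4 + 1; at 5: 5^5 + 1 = 3126; next = 3125
base 5: 3125 = 5^5; at 6: 6^6 = 46656; next = 46655
base 6: 46655 = 5·6^5 + 5·6^4 + 5·6^3 + 5·6^2 + 5·6 + 5; at 7: 5·7^5 + 5·7^4 + 5·7^3 + 5·7^2 + 5·7 + 5 = 98040; next = 98039
base 7: 98039 = 5·7^5 + 5·7^4 + 5·7^3 + 5·7^2 + 5·7 + 4; at 8: 5·8^5 + 5·8^4 + 5·8^3 + 5·8^2 + 5·8 + 4 = 187244; next = 187243
base 8: 187243 = 5·8^5 + 5·8^4 + 5·8^3 + 5·8^2 + 5·8 + 3; at 9: 5·9^5 + 5·9^4 + 5·9^3 + 5·9^2 + 5·9 + 3 = 332148; next = 332147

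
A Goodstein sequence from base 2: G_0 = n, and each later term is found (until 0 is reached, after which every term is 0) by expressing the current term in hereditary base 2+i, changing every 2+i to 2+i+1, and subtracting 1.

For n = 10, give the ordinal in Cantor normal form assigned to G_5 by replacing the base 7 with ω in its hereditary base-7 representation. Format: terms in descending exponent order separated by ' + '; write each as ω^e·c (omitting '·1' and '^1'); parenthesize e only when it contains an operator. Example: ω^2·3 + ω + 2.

ω^ω·5 + ω^5·5 + ω^4·5 + ω^3·5 + ω^2·5 + ω·5 + 4

step 0: 10 = 2^(2 + 1) + 2; sub 3 for 2: 3^(3 + 1) + 3; = 84; G_1 = 84−1 = 83
step 1: 83 = 3^(3 + 1) + 2; sub 4 for 3: 4^(4 + 1) + 2; = 1026; G_2 = 1026−1 = 1025
step 2: 1025 = 4^(4 + 1) + 1; sub 5 for 4: 5^(5 + 1) + 1; = 15626; G_3 = 15626−1 = 15625
step 3: 15625 = 5^(5 + 1); sub 6 for 5: 6^(6 + 1); = 279936; G_4 = 279936−1 = 279935
step 4: 279935 = 5·6^6 + 5·6^5 + 5·6^4 + 5·6^3 + 5·6^2 + 5·6 + 5; sub 7 for 6: 5·7^7 + 5·7^5 + 5·7^4 + 5·7^3 + 5·7^2 + 5·7 + 5; = 4215755; G_5 = 4215755−1 = 4215754
step 5: 4215754 = 5·7^7 + 5·7^5 + 5·7^4 + 5·7^3 + 5·7^2 + 5·7 + 4; sub 8 for 7: 5·8^8 + 5·8^5 + 5·8^4 + 5·8^3 + 5·8^2 + 5·8 + 4; = 84073324; G_6 = 84073324−1 = 84073323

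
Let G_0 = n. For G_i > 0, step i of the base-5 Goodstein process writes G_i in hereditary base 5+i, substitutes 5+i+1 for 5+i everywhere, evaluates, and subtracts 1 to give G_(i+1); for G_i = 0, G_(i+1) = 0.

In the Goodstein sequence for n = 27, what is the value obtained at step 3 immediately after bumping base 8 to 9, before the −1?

70

step 0: 27 = 5^2 + 2; sub 6 for 5: 6^2 + 2; = 38; G_1 = 38−1 = 37
step 1: 37 = 6^2 + 1; sub 7 for 6: 7^2 + 1; = 50; G_2 = 50−1 = 49
step 2: 49 = 7^2; sub 8 for 7: 8^2; = 64; G_3 = 64−1 = 63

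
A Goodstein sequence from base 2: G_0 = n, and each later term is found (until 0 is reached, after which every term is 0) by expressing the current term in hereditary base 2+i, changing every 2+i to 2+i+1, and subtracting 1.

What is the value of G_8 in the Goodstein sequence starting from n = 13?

[0] 13 ≡ 2^(2 + 1) + 2^2 + 1 (base 2). Lift 3: 109. −1: 108.
[1] 108 ≡ 3^(3 + 1) + 3^3 (base 3). Lift 4: 1280. −1: 1279.
[2] 1279 ≡ 4^(4 + 1) + 3·4^3 + 3·4^2 + 3·4 + 3 (base 4). Lift 5: 16093. −1: 16092.
[3] 16092 ≡ 5^(5 + 1) + 3·5^3 + 3·5^2 + 3·5 + 2 (base 5). Lift 6: 280712. −1: 280711.
[4] 280711 ≡ 6^(6 + 1) + 3·6^3 + 3·6^2 + 3·6 + 1 (base 6). Lift 7: 5765999. −1: 5765998.
[5] 5765998 ≡ 7^(7 + 1) + 3·7^3 + 3·7^2 + 3·7 (base 7). Lift 8: 134219480. −1: 134219479.
[6] 134219479 ≡ 8^(8 + 1) + 3·8^3 + 3·8^2 + 2·8 + 7 (base 8). Lift 9: 3486786856. −1: 3486786855.
[7] 3486786855 ≡ 9^(9 + 1) + 3·9^3 + 3·9^2 + 2·9 + 6 (base 9). Lift 10: 100000003326. −1: 100000003325.

100000003325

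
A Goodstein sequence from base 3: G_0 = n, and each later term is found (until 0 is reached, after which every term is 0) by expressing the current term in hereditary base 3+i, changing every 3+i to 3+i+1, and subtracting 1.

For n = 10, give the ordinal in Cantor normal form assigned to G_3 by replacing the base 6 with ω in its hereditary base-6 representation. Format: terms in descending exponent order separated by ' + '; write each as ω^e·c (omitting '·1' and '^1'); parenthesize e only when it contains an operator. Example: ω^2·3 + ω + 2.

(0) 10|_3 = 3^2 + 1 ↦ 4^2 + 1|_4 = 17 ⇒ 16
(1) 16|_4 = 4^2 ↦ 5^2|_5 = 25 ⇒ 24
(2) 24|_5 = 4·5 + 4 ↦ 4·6 + 4|_6 = 28 ⇒ 27
(3) 27|_6 = 4·6 + 3 ↦ 4·7 + 3|_7 = 31 ⇒ 30

ω·4 + 3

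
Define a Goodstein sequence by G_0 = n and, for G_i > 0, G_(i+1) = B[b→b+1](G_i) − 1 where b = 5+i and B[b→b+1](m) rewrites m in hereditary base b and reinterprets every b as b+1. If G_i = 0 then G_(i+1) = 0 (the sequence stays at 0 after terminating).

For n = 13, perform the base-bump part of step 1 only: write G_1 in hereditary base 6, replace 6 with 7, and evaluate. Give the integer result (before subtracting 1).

16

step 0: 13 = 2·5 + 3; sub 6 for 5: 2·6 + 3; = 15; G_1 = 15−1 = 14
step 1: 14 = 2·6 + 2; sub 7 for 6: 2·7 + 2; = 16; G_2 = 16−1 = 15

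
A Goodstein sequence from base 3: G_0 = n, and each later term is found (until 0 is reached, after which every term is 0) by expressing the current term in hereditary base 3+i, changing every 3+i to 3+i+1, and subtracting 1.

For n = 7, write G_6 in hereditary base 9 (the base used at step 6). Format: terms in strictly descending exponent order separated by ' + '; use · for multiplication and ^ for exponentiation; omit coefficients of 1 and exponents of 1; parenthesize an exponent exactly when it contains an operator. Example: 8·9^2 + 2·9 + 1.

G_0=7  [base 3] 2·3 + 1  →[3↦4]→  2·4 + 1 = 9  −1 ⇒ G_1=8
G_1=8  [base 4] 2·4  →[4↦5]→  2·5 = 10  −1 ⇒ G_2=9
G_2=9  [base 5] 5 + 4  →[5↦6]→  6 + 4 = 10  −1 ⇒ G_3=9
G_3=9  [base 6] 6 + 3  →[6↦7]→  7 + 3 = 10  −1 ⇒ G_4=9
G_4=9  [base 7] 7 + 2  →[7↦8]→  8 + 2 = 10  −1 ⇒ G_5=9
G_5=9  [base 8] 8 + 1  →[8↦9]→  9 + 1 = 10  −1 ⇒ G_6=9
G_6=9  [base 9] 9  →[9↦10]→  10 = 10  −1 ⇒ G_7=9

9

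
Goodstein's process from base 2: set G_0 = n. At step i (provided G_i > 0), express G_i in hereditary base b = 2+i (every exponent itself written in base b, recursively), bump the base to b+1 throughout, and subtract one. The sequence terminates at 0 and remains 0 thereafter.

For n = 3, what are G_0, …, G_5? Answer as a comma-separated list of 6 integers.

3 —HB2→ 2 + 1 —bump→ 3 + 1 = 4 —(−1)→ 3
3 —HB3→ 3 —bump→ 4 = 4 —(−1)→ 3
3 —HB4→ 3 —bump→ 3 = 3 —(−1)→ 2
2 —HB5→ 2 —bump→ 2 = 2 —(−1)→ 1
1 —HB6→ 1 —bump→ 1 = 1 —(−1)→ 0

3, 3, 3, 2, 1, 0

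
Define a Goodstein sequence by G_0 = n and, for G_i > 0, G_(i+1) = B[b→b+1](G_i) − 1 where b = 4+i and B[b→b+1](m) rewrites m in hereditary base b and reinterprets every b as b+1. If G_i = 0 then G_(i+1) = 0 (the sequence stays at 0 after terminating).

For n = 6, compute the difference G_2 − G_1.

G_0 = 6. HB_4(6) = 4 + 2. Bump = 7. G_1 = 6.
G_1 = 6. HB_5(6) = 5 + 1. Bump = 7. G_2 = 6.

0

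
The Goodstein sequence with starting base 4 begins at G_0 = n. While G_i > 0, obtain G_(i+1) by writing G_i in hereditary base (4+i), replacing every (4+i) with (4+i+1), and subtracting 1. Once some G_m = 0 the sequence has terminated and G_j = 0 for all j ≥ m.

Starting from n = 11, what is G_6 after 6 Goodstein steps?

step 0: 11 = 2·4 + 3; sub 5 for 4: 2·5 + 3; = 13; G_1 = 13−1 = 12
step 1: 12 = 2·5 + 2; sub 6 for 5: 2·6 + 2; = 14; G_2 = 14−1 = 13
step 2: 13 = 2·6 + 1; sub 7 for 6: 2·7 + 1; = 15; G_3 = 15−1 = 14
step 3: 14 = 2·7; sub 8 for 7: 2·8; = 16; G_4 = 16−1 = 15
step 4: 15 = 8 + 7; sub 9 for 8: 9 + 7; = 16; G_5 = 16−1 = 15
step 5: 15 = 9 + 6; sub 10 for 9: 10 + 6; = 16; G_6 = 16−1 = 15
step 6: 15 = 10 + 5; sub 11 for 10: 11 + 5; = 16; G_7 = 16−1 = 15

15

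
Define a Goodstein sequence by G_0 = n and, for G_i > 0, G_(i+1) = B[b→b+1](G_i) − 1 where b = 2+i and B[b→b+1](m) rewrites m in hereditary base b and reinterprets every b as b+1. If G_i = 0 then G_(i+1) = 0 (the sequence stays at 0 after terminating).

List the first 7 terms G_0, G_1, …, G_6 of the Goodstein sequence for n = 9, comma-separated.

9, 81, 1023, 9842, 140743, 2471826, 50333399

base 2: 9 = 2^(2 + 1) + 1; at 3: 3^(3 + 1) + 1 = 82; next = 81
base 3: 81 = 3^(3 + 1); at 4: 4^(4 + 1) = 1024; next = 1023
base 4: 1023 = 3·4^4 + 3·4^3 + 3·4^2 + 3·4 + 3; at 5: 3·5^5 + 3·5^3 + 3·5^2 + 3·5 + 3 = 9843; next = 9842
base 5: 9842 = 3·5^5 + 3·5^3 + 3·5^2 + 3·5 + 2; at 6: 3·6^6 + 3·6^3 + 3·6^2 + 3·6 + 2 = 140744; next = 140743
base 6: 140743 = 3·6^6 + 3·6^3 + 3·6^2 + 3·6 + 1; at 7: 3·7^7 + 3·7^3 + 3·7^2 + 3·7 + 1 = 2471827; next = 2471826
base 7: 2471826 = 3·7^7 + 3·7^3 + 3·7^2 + 3·7; at 8: 3·8^8 + 3·8^3 + 3·8^2 + 3·8 = 50333400; next = 50333399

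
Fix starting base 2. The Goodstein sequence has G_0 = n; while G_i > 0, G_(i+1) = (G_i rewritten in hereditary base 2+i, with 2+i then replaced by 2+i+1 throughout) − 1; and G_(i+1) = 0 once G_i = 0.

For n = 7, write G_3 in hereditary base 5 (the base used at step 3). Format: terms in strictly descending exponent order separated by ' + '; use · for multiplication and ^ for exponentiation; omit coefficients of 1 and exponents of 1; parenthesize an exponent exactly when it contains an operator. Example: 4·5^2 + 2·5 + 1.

5^5 + 2

step 0: 7 = 2^2 + 2 + 1; sub 3 for 2: 3^3 + 3 + 1; = 31; G_1 = 31−1 = 30
step 1: 30 = 3^3 + 3; sub 4 for 3: 4^4 + 4; = 260; G_2 = 260−1 = 259
step 2: 259 = 4^4 + 3; sub 5 for 4: 5^5 + 3; = 3128; G_3 = 3128−1 = 3127
step 3: 3127 = 5^5 + 2; sub 6 for 5: 6^6 + 2; = 46658; G_4 = 46658−1 = 46657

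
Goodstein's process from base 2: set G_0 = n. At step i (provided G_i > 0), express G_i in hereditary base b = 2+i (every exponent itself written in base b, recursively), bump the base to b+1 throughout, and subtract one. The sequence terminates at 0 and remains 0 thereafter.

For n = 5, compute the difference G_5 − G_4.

422

G_0=5  [base 2] 2^2 + 1  →[2↦3]→  3^3 + 1 = 28  −1 ⇒ G_1=27
G_1=27  [base 3] 3^3  →[3↦4]→  4^4 = 256  −1 ⇒ G_2=255
G_2=255  [base 4] 3·4^3 + 3·4^2 + 3·4 + 3  →[4↦5]→  3·5^3 + 3·5^2 + 3·5 + 3 = 468  −1 ⇒ G_3=467
G_3=467  [base 5] 3·5^3 + 3·5^2 + 3·5 + 2  →[5↦6]→  3·6^3 + 3·6^2 + 3·6 + 2 = 776  −1 ⇒ G_4=775
G_4=775  [base 6] 3·6^3 + 3·6^2 + 3·6 + 1  →[6↦7]→  3·7^3 + 3·7^2 + 3·7 + 1 = 1198  −1 ⇒ G_5=1197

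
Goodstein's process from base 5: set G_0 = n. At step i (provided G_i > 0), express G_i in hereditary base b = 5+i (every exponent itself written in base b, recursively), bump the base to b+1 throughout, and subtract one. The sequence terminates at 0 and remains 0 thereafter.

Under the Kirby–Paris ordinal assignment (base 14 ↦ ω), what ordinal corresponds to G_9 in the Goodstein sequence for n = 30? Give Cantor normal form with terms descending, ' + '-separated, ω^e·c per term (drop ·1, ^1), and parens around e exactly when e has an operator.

ω·11 + 9

[0] 30 ≡ 5^2 + 5 (base 5). Lift 6: 42. −1: 41.
[1] 41 ≡ 6^2 + 5 (base 6). Lift 7: 54. −1: 53.
[2] 53 ≡ 7^2 + 4 (base 7). Lift 8: 68. −1: 67.
[3] 67 ≡ 8^2 + 3 (base 8). Lift 9: 84. −1: 83.
[4] 83 ≡ 9^2 + 2 (base 9). Lift 10: 102. −1: 101.
[5] 101 ≡ 10^2 + 1 (base 10). Lift 11: 122. −1: 121.
[6] 121 ≡ 11^2 (base 11). Lift 12: 144. −1: 143.
[7] 143 ≡ 11·12 + 11 (base 12). Lift 13: 154. −1: 153.
[8] 153 ≡ 11·13 + 10 (base 13). Lift 14: 164. −1: 163.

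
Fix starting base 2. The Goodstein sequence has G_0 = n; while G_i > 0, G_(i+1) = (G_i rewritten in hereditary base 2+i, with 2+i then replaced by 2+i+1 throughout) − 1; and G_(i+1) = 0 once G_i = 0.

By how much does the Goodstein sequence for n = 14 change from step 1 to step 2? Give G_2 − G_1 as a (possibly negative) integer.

14 —HB2→ 2^(2 + 1) + 2^2 + 2 —bump→ 3^(3 + 1) + 3^3 + 3 = 111 —(−1)→ 110
110 —HB3→ 3^(3 + 1) + 3^3 + 2 —bump→ 4^(4 + 1) + 4^4 + 2 = 1282 —(−1)→ 1281

1171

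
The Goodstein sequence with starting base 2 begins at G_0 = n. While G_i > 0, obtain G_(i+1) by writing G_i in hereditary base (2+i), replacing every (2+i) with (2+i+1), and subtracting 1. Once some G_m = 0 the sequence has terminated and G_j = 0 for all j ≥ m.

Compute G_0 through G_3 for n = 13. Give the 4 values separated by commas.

13, 108, 1279, 16092

(0) 13|_2 = 2^(2 + 1) + 2^2 + 1 ↦ 3^(3 + 1) + 3^3 + 1|_3 = 109 ⇒ 108
(1) 108|_3 = 3^(3 + 1) + 3^3 ↦ 4^(4 + 1) + 4^4|_4 = 1280 ⇒ 1279
(2) 1279|_4 = 4^(4 + 1) + 3·4^3 + 3·4^2 + 3·4 + 3 ↦ 5^(5 + 1) + 3·5^3 + 3·5^2 + 3·5 + 3|_5 = 16093 ⇒ 16092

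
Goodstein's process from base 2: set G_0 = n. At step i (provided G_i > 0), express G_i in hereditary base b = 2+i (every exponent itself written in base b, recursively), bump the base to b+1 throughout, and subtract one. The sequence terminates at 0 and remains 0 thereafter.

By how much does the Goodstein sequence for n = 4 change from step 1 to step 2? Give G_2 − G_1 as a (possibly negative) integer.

15

[0] 4 ≡ 2^2 (base 2). Lift 3: 27. −1: 26.
[1] 26 ≡ 2·3^2 + 2·3 + 2 (base 3). Lift 4: 42. −1: 41.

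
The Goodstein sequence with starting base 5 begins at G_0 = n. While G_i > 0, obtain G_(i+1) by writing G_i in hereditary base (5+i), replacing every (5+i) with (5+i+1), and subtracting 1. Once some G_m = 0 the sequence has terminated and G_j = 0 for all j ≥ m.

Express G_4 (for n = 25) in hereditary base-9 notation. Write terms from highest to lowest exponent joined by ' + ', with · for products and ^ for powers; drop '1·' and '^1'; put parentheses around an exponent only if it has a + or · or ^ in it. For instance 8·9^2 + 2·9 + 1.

5·9 + 2

G_0=25  [base 5] 5^2  →[5↦6]→  6^2 = 36  −1 ⇒ G_1=35
G_1=35  [base 6] 5·6 + 5  →[6↦7]→  5·7 + 5 = 40  −1 ⇒ G_2=39
G_2=39  [base 7] 5·7 + 4  →[7↦8]→  5·8 + 4 = 44  −1 ⇒ G_3=43
G_3=43  [base 8] 5·8 + 3  →[8↦9]→  5·9 + 3 = 48  −1 ⇒ G_4=47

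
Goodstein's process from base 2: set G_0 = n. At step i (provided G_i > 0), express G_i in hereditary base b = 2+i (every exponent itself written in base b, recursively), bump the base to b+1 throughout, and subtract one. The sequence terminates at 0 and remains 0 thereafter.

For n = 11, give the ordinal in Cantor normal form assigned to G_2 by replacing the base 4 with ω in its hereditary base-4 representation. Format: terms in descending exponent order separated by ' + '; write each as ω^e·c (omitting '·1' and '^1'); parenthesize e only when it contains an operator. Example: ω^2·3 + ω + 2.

11 —HB2→ 2^(2 + 1) + 2 + 1 —bump→ 3^(3 + 1) + 3 + 1 = 85 —(−1)→ 84
84 —HB3→ 3^(3 + 1) + 3 —bump→ 4^(4 + 1) + 4 = 1028 —(−1)→ 1027
1027 —HB4→ 4^(4 + 1) + 3 —bump→ 5^(5 + 1) + 3 = 15628 —(−1)→ 15627

ω^(ω + 1) + 3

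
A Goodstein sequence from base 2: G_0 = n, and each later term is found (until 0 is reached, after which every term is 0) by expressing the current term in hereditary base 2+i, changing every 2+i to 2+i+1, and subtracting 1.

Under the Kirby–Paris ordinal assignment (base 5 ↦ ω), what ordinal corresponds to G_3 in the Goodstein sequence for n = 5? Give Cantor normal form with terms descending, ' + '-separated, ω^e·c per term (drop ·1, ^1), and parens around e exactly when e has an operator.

ω^3·3 + ω^2·3 + ω·3 + 2

step 0: 5 = 2^2 + 1; sub 3 for 2: 3^3 + 1; = 28; G_1 = 28−1 = 27
step 1: 27 = 3^3; sub 4 for 3: 4^4; = 256; G_2 = 256−1 = 255
step 2: 255 = 3·4^3 + 3·4^2 + 3·4 + 3; sub 5 for 4: 3·5^3 + 3·5^2 + 3·5 + 3; = 468; G_3 = 468−1 = 467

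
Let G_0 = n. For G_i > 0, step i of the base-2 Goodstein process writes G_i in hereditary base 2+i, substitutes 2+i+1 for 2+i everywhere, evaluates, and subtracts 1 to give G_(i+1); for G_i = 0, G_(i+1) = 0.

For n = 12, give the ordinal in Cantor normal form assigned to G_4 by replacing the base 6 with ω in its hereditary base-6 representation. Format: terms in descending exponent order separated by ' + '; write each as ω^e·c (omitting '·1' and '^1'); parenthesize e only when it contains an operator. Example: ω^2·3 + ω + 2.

ω^(ω + 1) + ω^2·2 + ω + 5

12 —HB2→ 2^(2 + 1) + 2^2 —bump→ 3^(3 + 1) + 3^3 = 108 —(−1)→ 107
107 —HB3→ 3^(3 + 1) + 2·3^2 + 2·3 + 2 —bump→ 4^(4 + 1) + 2·4^2 + 2·4 + 2 = 1066 —(−1)→ 1065
1065 —HB4→ 4^(4 + 1) + 2·4^2 + 2·4 + 1 —bump→ 5^(5 + 1) + 2·5^2 + 2·5 + 1 = 15686 —(−1)→ 15685
15685 —HB5→ 5^(5 + 1) + 2·5^2 + 2·5 —bump→ 6^(6 + 1) + 2·6^2 + 2·6 = 280020 —(−1)→ 280019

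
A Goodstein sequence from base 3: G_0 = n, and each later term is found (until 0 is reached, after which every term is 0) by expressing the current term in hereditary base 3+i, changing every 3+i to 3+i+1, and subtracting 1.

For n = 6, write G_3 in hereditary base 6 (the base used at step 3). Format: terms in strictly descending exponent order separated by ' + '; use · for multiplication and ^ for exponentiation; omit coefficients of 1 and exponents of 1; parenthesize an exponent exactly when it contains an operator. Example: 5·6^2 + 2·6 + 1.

[0] 6 ≡ 2·3 (base 3). Lift 4: 8. −1: 7.
[1] 7 ≡ 4 + 3 (base 4). Lift 5: 8. −1: 7.
[2] 7 ≡ 5 + 2 (base 5). Lift 6: 8. −1: 7.
[3] 7 ≡ 6 + 1 (base 6). Lift 7: 8. −1: 7.

6 + 1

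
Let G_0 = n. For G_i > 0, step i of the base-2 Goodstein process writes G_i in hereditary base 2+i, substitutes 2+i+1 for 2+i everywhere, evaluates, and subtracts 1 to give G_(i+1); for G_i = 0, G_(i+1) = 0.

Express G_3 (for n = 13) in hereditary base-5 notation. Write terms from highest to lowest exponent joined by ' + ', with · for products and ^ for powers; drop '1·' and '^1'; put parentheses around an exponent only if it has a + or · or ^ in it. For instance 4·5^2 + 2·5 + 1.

5^(5 + 1) + 3·5^3 + 3·5^2 + 3·5 + 2

step 0: 13 = 2^(2 + 1) + 2^2 + 1; sub 3 for 2: 3^(3 + 1) + 3^3 + 1; = 109; G_1 = 109−1 = 108
step 1: 108 = 3^(3 + 1) + 3^3; sub 4 for 3: 4^(4 + 1) + 4^4; = 1280; G_2 = 1280−1 = 1279
step 2: 1279 = 4^(4 + 1) + 3·4^3 + 3·4^2 + 3·4 + 3; sub 5 for 4: 5^(5 + 1) + 3·5^3 + 3·5^2 + 3·5 + 3; = 16093; G_3 = 16093−1 = 16092
step 3: 16092 = 5^(5 + 1) + 3·5^3 + 3·5^2 + 3·5 + 2; sub 6 for 5: 6^(6 + 1) + 3·6^3 + 3·6^2 + 3·6 + 2; = 280712; G_4 = 280712−1 = 280711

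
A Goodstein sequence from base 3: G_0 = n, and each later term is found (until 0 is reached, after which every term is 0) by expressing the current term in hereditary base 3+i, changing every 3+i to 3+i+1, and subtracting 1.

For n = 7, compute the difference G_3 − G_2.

[0] 7 ≡ 2·3 + 1 (base 3). Lift 4: 9. −1: 8.
[1] 8 ≡ 2·4 (base 4). Lift 5: 10. −1: 9.
[2] 9 ≡ 5 + 4 (base 5). Lift 6: 10. −1: 9.

0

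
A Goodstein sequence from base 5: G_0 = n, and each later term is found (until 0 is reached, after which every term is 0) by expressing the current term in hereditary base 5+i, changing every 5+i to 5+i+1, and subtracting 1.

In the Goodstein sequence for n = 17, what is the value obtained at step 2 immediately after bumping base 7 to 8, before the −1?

24

i=0: 17 = 3·5 + 2 (b=5); 5→6: 3·6 + 2 = 20; 20−1 = 19
i=1: 19 = 3·6 + 1 (b=6); 6→7: 3·7 + 1 = 22; 22−1 = 21
i=2: 21 = 3·7 (b=7); 7→8: 3·8 = 24; 24−1 = 23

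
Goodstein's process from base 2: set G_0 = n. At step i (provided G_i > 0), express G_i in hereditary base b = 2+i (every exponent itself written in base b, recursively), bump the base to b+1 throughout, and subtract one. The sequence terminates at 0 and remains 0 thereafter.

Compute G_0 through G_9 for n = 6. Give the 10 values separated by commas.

6 —HB2→ 2^2 + 2 —bump→ 3^3 + 3 = 30 —(−1)→ 29
29 —HB3→ 3^3 + 2 —bump→ 4^4 + 2 = 258 —(−1)→ 257
257 —HB4→ 4^4 + 1 —bump→ 5^5 + 1 = 3126 —(−1)→ 3125
3125 —HB5→ 5^5 —bump→ 6^6 = 46656 —(−1)→ 46655
46655 —HB6→ 5·6^5 + 5·6^4 + 5·6^3 + 5·6^2 + 5·6 + 5 —bump→ 5·7^5 + 5·7^4 + 5·7^3 + 5·7^2 + 5·7 + 5 = 98040 —(−1)→ 98039
98039 —HB7→ 5·7^5 + 5·7^4 + 5·7^3 + 5·7^2 + 5·7 + 4 —bump→ 5·8^5 + 5·8^4 + 5·8^3 + 5·8^2 + 5·8 + 4 = 187244 —(−1)→ 187243
187243 —HB8→ 5·8^5 + 5·8^4 + 5·8^3 + 5·8^2 + 5·8 + 3 —bump→ 5·9^5 + 5·9^4 + 5·9^3 + 5·9^2 + 5·9 + 3 = 332148 —(−1)→ 332147
332147 —HB9→ 5·9^5 + 5·9^4 + 5·9^3 + 5·9^2 + 5·9 + 2 —bump→ 5·10^5 + 5·10^4 + 5·10^3 + 5·10^2 + 5·10 + 2 = 555552 —(−1)→ 555551
555551 —HB10→ 5·10^5 + 5·10^4 + 5·10^3 + 5·10^2 + 5·10 + 1 —bump→ 5·11^5 + 5·11^4 + 5·11^3 + 5·11^2 + 5·11 + 1 = 885776 —(−1)→ 885775

6, 29, 257, 3125, 46655, 98039, 187243, 332147, 555551, 885775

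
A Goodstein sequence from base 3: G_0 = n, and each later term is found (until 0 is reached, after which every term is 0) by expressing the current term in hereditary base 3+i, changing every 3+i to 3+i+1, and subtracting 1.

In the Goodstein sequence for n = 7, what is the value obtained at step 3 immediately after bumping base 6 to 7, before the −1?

10

[0] 7 ≡ 2·3 + 1 (base 3). Lift 4: 9. −1: 8.
[1] 8 ≡ 2·4 (base 4). Lift 5: 10. −1: 9.
[2] 9 ≡ 5 + 4 (base 5). Lift 6: 10. −1: 9.
[3] 9 ≡ 6 + 3 (base 6). Lift 7: 10. −1: 9.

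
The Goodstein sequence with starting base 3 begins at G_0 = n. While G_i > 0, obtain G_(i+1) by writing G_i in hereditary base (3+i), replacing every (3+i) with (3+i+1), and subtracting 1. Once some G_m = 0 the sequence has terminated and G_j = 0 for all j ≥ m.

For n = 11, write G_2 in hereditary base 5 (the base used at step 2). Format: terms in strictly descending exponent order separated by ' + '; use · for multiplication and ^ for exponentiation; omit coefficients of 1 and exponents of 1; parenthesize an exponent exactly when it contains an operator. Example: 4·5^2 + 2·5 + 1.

step 0: 11 = 3^2 + 2; sub 4 for 3: 4^2 + 2; = 18; G_1 = 18−1 = 17
step 1: 17 = 4^2 + 1; sub 5 for 4: 5^2 + 1; = 26; G_2 = 26−1 = 25
step 2: 25 = 5^2; sub 6 for 5: 6^2; = 36; G_3 = 36−1 = 35

5^2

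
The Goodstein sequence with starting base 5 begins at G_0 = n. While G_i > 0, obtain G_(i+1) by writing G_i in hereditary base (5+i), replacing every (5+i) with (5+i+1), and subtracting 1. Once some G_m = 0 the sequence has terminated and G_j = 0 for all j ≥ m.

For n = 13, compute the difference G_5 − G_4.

base 5: 13 = 2·5 + 3; at 6: 2·6 + 3 = 15; next = 14
base 6: 14 = 2·6 + 2; at 7: 2·7 + 2 = 16; next = 15
base 7: 15 = 2·7 + 1; at 8: 2·8 + 1 = 17; next = 16
base 8: 16 = 2·8; at 9: 2·9 = 18; next = 17
base 9: 17 = 9 + 8; at 10: 10 + 8 = 18; next = 17

0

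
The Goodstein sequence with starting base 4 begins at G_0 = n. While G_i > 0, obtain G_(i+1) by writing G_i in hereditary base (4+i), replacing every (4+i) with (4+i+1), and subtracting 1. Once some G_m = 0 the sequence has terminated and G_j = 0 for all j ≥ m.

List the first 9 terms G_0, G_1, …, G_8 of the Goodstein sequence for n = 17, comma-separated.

17, 25, 35, 39, 43, 47, 51, 55, 59

17 —HB4→ 4^2 + 1 —bump→ 5^2 + 1 = 26 —(−1)→ 25
25 —HB5→ 5^2 —bump→ 6^2 = 36 —(−1)→ 35
35 —HB6→ 5·6 + 5 —bump→ 5·7 + 5 = 40 —(−1)→ 39
39 —HB7→ 5·7 + 4 —bump→ 5·8 + 4 = 44 —(−1)→ 43
43 —HB8→ 5·8 + 3 —bump→ 5·9 + 3 = 48 —(−1)→ 47
47 —HB9→ 5·9 + 2 —bump→ 5·10 + 2 = 52 —(−1)→ 51
51 —HB10→ 5·10 + 1 —bump→ 5·11 + 1 = 56 —(−1)→ 55
55 —HB11→ 5·11 —bump→ 5·12 = 60 —(−1)→ 59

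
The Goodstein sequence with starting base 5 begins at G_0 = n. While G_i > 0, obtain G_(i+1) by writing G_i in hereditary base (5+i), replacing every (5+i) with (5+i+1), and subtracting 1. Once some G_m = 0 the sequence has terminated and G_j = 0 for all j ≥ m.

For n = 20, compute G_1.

G_0=20  [base 5] 4·5  →[5↦6]→  4·6 = 24  −1 ⇒ G_1=23
G_1=23  [base 6] 3·6 + 5  →[6↦7]→  3·7 + 5 = 26  −1 ⇒ G_2=25

23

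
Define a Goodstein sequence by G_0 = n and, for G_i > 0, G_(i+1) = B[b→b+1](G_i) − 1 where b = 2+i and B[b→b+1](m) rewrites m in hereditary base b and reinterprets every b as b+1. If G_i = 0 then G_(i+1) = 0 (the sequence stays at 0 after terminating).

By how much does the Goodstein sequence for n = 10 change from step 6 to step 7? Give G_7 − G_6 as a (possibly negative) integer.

1853361269

10 —HB2→ 2^(2 + 1) + 2 —bump→ 3^(3 + 1) + 3 = 84 —(−1)→ 83
83 —HB3→ 3^(3 + 1) + 2 —bump→ 4^(4 + 1) + 2 = 1026 —(−1)→ 1025
1025 —HB4→ 4^(4 + 1) + 1 —bump→ 5^(5 + 1) + 1 = 15626 —(−1)→ 15625
15625 —HB5→ 5^(5 + 1) —bump→ 6^(6 + 1) = 279936 —(−1)→ 279935
279935 —HB6→ 5·6^6 + 5·6^5 + 5·6^4 + 5·6^3 + 5·6^2 + 5·6 + 5 —bump→ 5·7^7 + 5·7^5 + 5·7^4 + 5·7^3 + 5·7^2 + 5·7 + 5 = 4215755 —(−1)→ 4215754
4215754 —HB7→ 5·7^7 + 5·7^5 + 5·7^4 + 5·7^3 + 5·7^2 + 5·7 + 4 —bump→ 5·8^8 + 5·8^5 + 5·8^4 + 5·8^3 + 5·8^2 + 5·8 + 4 = 84073324 —(−1)→ 84073323
84073323 —HB8→ 5·8^8 + 5·8^5 + 5·8^4 + 5·8^3 + 5·8^2 + 5·8 + 3 —bump→ 5·9^9 + 5·9^5 + 5·9^4 + 5·9^3 + 5·9^2 + 5·9 + 3 = 1937434593 —(−1)→ 1937434592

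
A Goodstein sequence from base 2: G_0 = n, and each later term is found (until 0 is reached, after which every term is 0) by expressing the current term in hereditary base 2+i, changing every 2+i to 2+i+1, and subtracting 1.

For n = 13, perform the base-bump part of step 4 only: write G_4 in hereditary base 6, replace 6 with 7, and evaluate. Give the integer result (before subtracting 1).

G_0=13  [base 2] 2^(2 + 1) + 2^2 + 1  →[2↦3]→  3^(3 + 1) + 3^3 + 1 = 109  −1 ⇒ G_1=108
G_1=108  [base 3] 3^(3 + 1) + 3^3  →[3↦4]→  4^(4 + 1) + 4^4 = 1280  −1 ⇒ G_2=1279
G_2=1279  [base 4] 4^(4 + 1) + 3·4^3 + 3·4^2 + 3·4 + 3  →[4↦5]→  5^(5 + 1) + 3·5^3 + 3·5^2 + 3·5 + 3 = 16093  −1 ⇒ G_3=16092
G_3=16092  [base 5] 5^(5 + 1) + 3·5^3 + 3·5^2 + 3·5 + 2  →[5↦6]→  6^(6 + 1) + 3·6^3 + 3·6^2 + 3·6 + 2 = 280712  −1 ⇒ G_4=280711
G_4=280711  [base 6] 6^(6 + 1) + 3·6^3 + 3·6^2 + 3·6 + 1  →[6↦7]→  7^(7 + 1) + 3·7^3 + 3·7^2 + 3·7 + 1 = 5765999  −1 ⇒ G_5=5765998

5765999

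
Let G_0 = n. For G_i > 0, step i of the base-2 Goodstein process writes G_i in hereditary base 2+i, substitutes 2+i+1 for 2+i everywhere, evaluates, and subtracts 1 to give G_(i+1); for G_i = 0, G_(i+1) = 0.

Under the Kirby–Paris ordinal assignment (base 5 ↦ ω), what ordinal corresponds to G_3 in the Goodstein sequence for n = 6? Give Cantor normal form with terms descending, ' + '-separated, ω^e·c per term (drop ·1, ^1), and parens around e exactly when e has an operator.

ω^ω

(0) 6|_2 = 2^2 + 2 ↦ 3^3 + 3|_3 = 30 ⇒ 29
(1) 29|_3 = 3^3 + 2 ↦ 4^4 + 2|_4 = 258 ⇒ 257
(2) 257|_4 = 4^4 + 1 ↦ 5^5 + 1|_5 = 3126 ⇒ 3125
(3) 3125|_5 = 5^5 ↦ 6^6|_6 = 46656 ⇒ 46655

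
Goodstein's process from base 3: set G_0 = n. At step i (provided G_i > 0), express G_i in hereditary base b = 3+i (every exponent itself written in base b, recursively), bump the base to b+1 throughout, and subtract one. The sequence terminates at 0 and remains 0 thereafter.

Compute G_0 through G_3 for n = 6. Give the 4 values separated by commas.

6 —HB3→ 2·3 —bump→ 2·4 = 8 —(−1)→ 7
7 —HB4→ 4 + 3 —bump→ 5 + 3 = 8 —(−1)→ 7
7 —HB5→ 5 + 2 —bump→ 6 + 2 = 8 —(−1)→ 7

6, 7, 7, 7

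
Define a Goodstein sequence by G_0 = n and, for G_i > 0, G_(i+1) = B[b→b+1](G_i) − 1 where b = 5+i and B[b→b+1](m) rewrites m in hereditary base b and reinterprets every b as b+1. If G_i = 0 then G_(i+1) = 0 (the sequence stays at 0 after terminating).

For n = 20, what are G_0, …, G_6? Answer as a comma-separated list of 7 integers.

base 5: 20 = 4·5; at 6: 4·6 = 24; next = 23
base 6: 23 = 3·6 + 5; at 7: 3·7 + 5 = 26; next = 25
base 7: 25 = 3·7 + 4; at 8: 3·8 + 4 = 28; next = 27
base 8: 27 = 3·8 + 3; at 9: 3·9 + 3 = 30; next = 29
base 9: 29 = 3·9 + 2; at 10: 3·10 + 2 = 32; next = 31
base 10: 31 = 3·10 + 1; at 11: 3·11 + 1 = 34; next = 33

20, 23, 25, 27, 29, 31, 33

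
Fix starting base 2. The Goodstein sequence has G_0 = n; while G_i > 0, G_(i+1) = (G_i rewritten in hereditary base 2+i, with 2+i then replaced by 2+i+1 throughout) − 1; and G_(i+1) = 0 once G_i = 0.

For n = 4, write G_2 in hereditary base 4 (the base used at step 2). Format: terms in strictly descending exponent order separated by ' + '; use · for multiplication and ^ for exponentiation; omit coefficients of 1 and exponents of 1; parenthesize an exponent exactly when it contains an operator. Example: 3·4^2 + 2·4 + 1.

G_0=4  [base 2] 2^2  →[2↦3]→  3^3 = 27  −1 ⇒ G_1=26
G_1=26  [base 3] 2·3^2 + 2·3 + 2  →[3↦4]→  2·4^2 + 2·4 + 2 = 42  −1 ⇒ G_2=41
G_2=41  [base 4] 2·4^2 + 2·4 + 1  →[4↦5]→  2·5^2 + 2·5 + 1 = 61  −1 ⇒ G_3=60

2·4^2 + 2·4 + 1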